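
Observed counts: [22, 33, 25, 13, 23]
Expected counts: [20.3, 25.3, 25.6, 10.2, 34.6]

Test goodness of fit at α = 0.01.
Chi-square goodness of fit test:
H₀: observed counts match expected distribution
H₁: observed counts differ from expected distribution
df = k - 1 = 4
χ² = Σ(O - E)²/E
   = (22 - 20.3)²/20.3 + (33 - 25.3)²/25.3 + (25 - 25.6)²/25.6 + (13 - 10.2)²/10.2 + (23 - 34.6)²/34.6
   = 0.142 + 2.343 + 0.014 + 0.769 + 3.889
   = 7.16
p-value = 0.1278

Since p-value > α = 0.01, we fail to reject H₀.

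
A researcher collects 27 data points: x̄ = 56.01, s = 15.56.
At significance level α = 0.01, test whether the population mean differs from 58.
One-sample t-test:
H₀: μ = 58
H₁: μ ≠ 58
df = n - 1 = 26
t = (x̄ - μ₀) / (s/√n) = (56.01 - 58) / (15.56/√27) = -0.665
p-value = 0.5122

Since p-value > α = 0.01, we fail to reject H₀.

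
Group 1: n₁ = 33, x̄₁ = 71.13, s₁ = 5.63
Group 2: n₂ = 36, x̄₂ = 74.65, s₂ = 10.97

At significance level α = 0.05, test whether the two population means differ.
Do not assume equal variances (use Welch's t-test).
Welch's two-sample t-test:
H₀: μ₁ = μ₂
H₁: μ₁ ≠ μ₂
s₁²/n₁ = 5.63²/33 = 0.9605,  s₂²/n₂ = 10.97²/36 = 3.3428
SE = √(s₁²/n₁ + s₂²/n₂) = √(0.9605 + 3.3428) = 2.0744
df (Welch-Satterthwaite) = (s₁²/n₁ + s₂²/n₂)² / [(s₁²/n₁)²/(n₁-1) + (s₂²/n₂)²/(n₂-1)] ≈ 53.20
t = (x̄₁ - x̄₂) / SE = (71.13 - 74.65) / 2.0744 = -3.52 / 2.0744 = -1.697
p-value = 0.0956

Since p-value > α = 0.05, we fail to reject H₀.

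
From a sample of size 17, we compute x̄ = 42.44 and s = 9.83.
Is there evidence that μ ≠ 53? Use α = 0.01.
One-sample t-test:
H₀: μ = 53
H₁: μ ≠ 53
df = n - 1 = 16
t = (x̄ - μ₀) / (s/√n) = (42.44 - 53) / (9.83/√17) = -4.429
p-value = 0.0004

Since p-value < α = 0.01, we reject H₀.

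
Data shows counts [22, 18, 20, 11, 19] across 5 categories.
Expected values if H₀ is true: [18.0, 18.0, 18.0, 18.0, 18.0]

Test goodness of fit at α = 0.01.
Chi-square goodness of fit test:
H₀: observed counts match expected distribution
H₁: observed counts differ from expected distribution
df = k - 1 = 4
χ² = Σ(O - E)²/E
   = (22 - 18.0)²/18.0 + (18 - 18.0)²/18.0 + (20 - 18.0)²/18.0 + (11 - 18.0)²/18.0 + (19 - 18.0)²/18.0
   = 0.889 + 0.000 + 0.222 + 2.722 + 0.056
   = 3.89
p-value = 0.4213

Since p-value > α = 0.01, we fail to reject H₀.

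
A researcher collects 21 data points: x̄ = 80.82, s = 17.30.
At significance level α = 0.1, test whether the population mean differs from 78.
One-sample t-test:
H₀: μ = 78
H₁: μ ≠ 78
df = n - 1 = 20
t = (x̄ - μ₀) / (s/√n) = (80.82 - 78) / (17.30/√21) = 0.747
p-value = 0.4638

Since p-value > α = 0.1, we fail to reject H₀.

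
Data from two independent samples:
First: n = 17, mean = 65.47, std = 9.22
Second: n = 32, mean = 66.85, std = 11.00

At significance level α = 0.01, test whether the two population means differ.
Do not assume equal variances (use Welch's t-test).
Welch's two-sample t-test:
H₀: μ₁ = μ₂
H₁: μ₁ ≠ μ₂
s₁²/n₁ = 9.22²/17 = 5.0005,  s₂²/n₂ = 11.00²/32 = 3.7812
SE = √(s₁²/n₁ + s₂²/n₂) = √(5.0005 + 3.7812) = 2.9634
df (Welch-Satterthwaite) = (s₁²/n₁ + s₂²/n₂)² / [(s₁²/n₁)²/(n₁-1) + (s₂²/n₂)²/(n₂-1)] ≈ 38.10
t = (x̄₁ - x̄₂) / SE = (65.47 - 66.85) / 2.9634 = -1.38 / 2.9634 = -0.466
p-value = 0.6441

Since p-value > α = 0.01, we fail to reject H₀.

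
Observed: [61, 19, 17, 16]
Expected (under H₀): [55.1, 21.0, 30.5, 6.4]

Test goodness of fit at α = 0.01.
Chi-square goodness of fit test:
H₀: observed counts match expected distribution
H₁: observed counts differ from expected distribution
df = k - 1 = 3
χ² = Σ(O - E)²/E
   = (61 - 55.1)²/55.1 + (19 - 21.0)²/21.0 + (17 - 30.5)²/30.5 + (16 - 6.4)²/6.4
   = 0.632 + 0.190 + 5.975 + 14.400
   = 21.20
p-value = 0.0001

Since p-value < α = 0.01, we reject H₀.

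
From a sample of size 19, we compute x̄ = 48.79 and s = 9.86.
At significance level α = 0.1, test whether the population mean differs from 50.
One-sample t-test:
H₀: μ = 50
H₁: μ ≠ 50
df = n - 1 = 18
t = (x̄ - μ₀) / (s/√n) = (48.79 - 50) / (9.86/√19) = -0.535
p-value = 0.5993

Since p-value > α = 0.1, we fail to reject H₀.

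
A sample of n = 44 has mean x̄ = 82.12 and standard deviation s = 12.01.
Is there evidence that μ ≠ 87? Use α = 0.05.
One-sample t-test:
H₀: μ = 87
H₁: μ ≠ 87
df = n - 1 = 43
t = (x̄ - μ₀) / (s/√n) = (82.12 - 87) / (12.01/√44) = -2.695
p-value = 0.0100

Since p-value < α = 0.05, we reject H₀.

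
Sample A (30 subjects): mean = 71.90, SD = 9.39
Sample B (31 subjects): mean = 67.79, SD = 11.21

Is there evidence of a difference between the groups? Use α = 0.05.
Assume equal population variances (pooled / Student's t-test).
Student's two-sample t-test (equal variances):
H₀: μ₁ = μ₂
H₁: μ₁ ≠ μ₂
df = n₁ + n₂ - 2 = 59
Pooled variance s_p² = [(n₁-1)s₁² + (n₂-1)s₂²] / (n₁ + n₂ - 2) = [(29)(9.39²) + (30)(11.21²)] / 59 = 107.2358
SE = √(s_p²(1/n₁ + 1/n₂)) = √(107.2358 × (1/30 + 1/31)) = 2.6521
t = (x̄₁ - x̄₂) / SE = (71.90 - 67.79) / 2.6521 = 4.11 / 2.6521 = 1.550
p-value = 0.1266

Since p-value > α = 0.05, we fail to reject H₀.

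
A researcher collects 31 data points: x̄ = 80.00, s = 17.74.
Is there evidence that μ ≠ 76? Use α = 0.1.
One-sample t-test:
H₀: μ = 76
H₁: μ ≠ 76
df = n - 1 = 30
t = (x̄ - μ₀) / (s/√n) = (80.00 - 76) / (17.74/√31) = 1.255
p-value = 0.2190

Since p-value > α = 0.1, we fail to reject H₀.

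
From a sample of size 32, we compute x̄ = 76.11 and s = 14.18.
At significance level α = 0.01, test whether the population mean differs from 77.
One-sample t-test:
H₀: μ = 77
H₁: μ ≠ 77
df = n - 1 = 31
t = (x̄ - μ₀) / (s/√n) = (76.11 - 77) / (14.18/√32) = -0.355
p-value = 0.7250

Since p-value > α = 0.01, we fail to reject H₀.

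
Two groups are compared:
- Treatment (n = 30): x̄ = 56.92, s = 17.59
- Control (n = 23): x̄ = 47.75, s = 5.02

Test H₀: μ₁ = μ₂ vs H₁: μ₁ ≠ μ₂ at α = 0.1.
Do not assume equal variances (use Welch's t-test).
Welch's two-sample t-test:
H₀: μ₁ = μ₂
H₁: μ₁ ≠ μ₂
s₁²/n₁ = 17.59²/30 = 10.3136,  s₂²/n₂ = 5.02²/23 = 1.0957
SE = √(s₁²/n₁ + s₂²/n₂) = √(10.3136 + 1.0957) = 3.3778
df (Welch-Satterthwaite) = (s₁²/n₁ + s₂²/n₂)² / [(s₁²/n₁)²/(n₁-1) + (s₂²/n₂)²/(n₂-1)] ≈ 34.97
t = (x̄₁ - x̄₂) / SE = (56.92 - 47.75) / 3.3778 = 9.17 / 3.3778 = 2.715
p-value = 0.0102

Since p-value < α = 0.1, we reject H₀.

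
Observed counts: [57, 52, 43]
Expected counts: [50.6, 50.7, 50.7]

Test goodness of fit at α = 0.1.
Chi-square goodness of fit test:
H₀: observed counts match expected distribution
H₁: observed counts differ from expected distribution
df = k - 1 = 2
χ² = Σ(O - E)²/E
   = (57 - 50.6)²/50.6 + (52 - 50.7)²/50.7 + (43 - 50.7)²/50.7
   = 0.809 + 0.033 + 1.169
   = 2.01
p-value = 0.3656

Since p-value > α = 0.1, we fail to reject H₀.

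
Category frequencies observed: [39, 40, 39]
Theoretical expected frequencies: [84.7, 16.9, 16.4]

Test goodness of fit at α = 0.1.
Chi-square goodness of fit test:
H₀: observed counts match expected distribution
H₁: observed counts differ from expected distribution
df = k - 1 = 2
χ² = Σ(O - E)²/E
   = (39 - 84.7)²/84.7 + (40 - 16.9)²/16.9 + (39 - 16.4)²/16.4
   = 24.657 + 31.575 + 31.144
   = 87.38
p-value < 0.0001

Since p-value < α = 0.1, we reject H₀.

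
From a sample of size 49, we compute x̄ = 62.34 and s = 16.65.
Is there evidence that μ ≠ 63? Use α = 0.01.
One-sample t-test:
H₀: μ = 63
H₁: μ ≠ 63
df = n - 1 = 48
t = (x̄ - μ₀) / (s/√n) = (62.34 - 63) / (16.65/√49) = -0.277
p-value = 0.7826

Since p-value > α = 0.01, we fail to reject H₀.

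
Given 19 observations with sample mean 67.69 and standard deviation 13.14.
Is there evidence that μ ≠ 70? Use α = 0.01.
One-sample t-test:
H₀: μ = 70
H₁: μ ≠ 70
df = n - 1 = 18
t = (x̄ - μ₀) / (s/√n) = (67.69 - 70) / (13.14/√19) = -0.766
p-value = 0.4534

Since p-value > α = 0.01, we fail to reject H₀.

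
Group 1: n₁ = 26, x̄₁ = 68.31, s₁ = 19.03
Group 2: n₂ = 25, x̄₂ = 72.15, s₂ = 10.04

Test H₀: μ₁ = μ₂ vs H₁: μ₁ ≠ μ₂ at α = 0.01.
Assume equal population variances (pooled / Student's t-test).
Student's two-sample t-test (equal variances):
H₀: μ₁ = μ₂
H₁: μ₁ ≠ μ₂
df = n₁ + n₂ - 2 = 49
Pooled variance s_p² = [(n₁-1)s₁² + (n₂-1)s₂²] / (n₁ + n₂ - 2) = [(25)(19.03²) + (24)(10.04²)] / 49 = 234.1380
SE = √(s_p²(1/n₁ + 1/n₂)) = √(234.1380 × (1/26 + 1/25)) = 4.2861
t = (x̄₁ - x̄₂) / SE = (68.31 - 72.15) / 4.2861 = -3.84 / 4.2861 = -0.896
p-value = 0.3747

Since p-value > α = 0.01, we fail to reject H₀.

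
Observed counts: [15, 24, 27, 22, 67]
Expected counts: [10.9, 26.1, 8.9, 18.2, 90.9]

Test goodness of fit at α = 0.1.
Chi-square goodness of fit test:
H₀: observed counts match expected distribution
H₁: observed counts differ from expected distribution
df = k - 1 = 4
χ² = Σ(O - E)²/E
   = (15 - 10.9)²/10.9 + (24 - 26.1)²/26.1 + (27 - 8.9)²/8.9 + (22 - 18.2)²/18.2 + (67 - 90.9)²/90.9
   = 1.542 + 0.169 + 36.810 + 0.793 + 6.284
   = 45.60
p-value < 0.0001

Since p-value < α = 0.1, we reject H₀.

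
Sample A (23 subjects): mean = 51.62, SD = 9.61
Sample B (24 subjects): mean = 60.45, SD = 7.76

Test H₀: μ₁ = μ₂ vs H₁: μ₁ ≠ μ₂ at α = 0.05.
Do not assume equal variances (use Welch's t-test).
Welch's two-sample t-test:
H₀: μ₁ = μ₂
H₁: μ₁ ≠ μ₂
s₁²/n₁ = 9.61²/23 = 4.0153,  s₂²/n₂ = 7.76²/24 = 2.5091
SE = √(s₁²/n₁ + s₂²/n₂) = √(4.0153 + 2.5091) = 2.5543
df (Welch-Satterthwaite) = (s₁²/n₁ + s₂²/n₂)² / [(s₁²/n₁)²/(n₁-1) + (s₂²/n₂)²/(n₂-1)] ≈ 42.29
t = (x̄₁ - x̄₂) / SE = (51.62 - 60.45) / 2.5543 = -8.83 / 2.5543 = -3.457
p-value = 0.0013

Since p-value < α = 0.05, we reject H₀.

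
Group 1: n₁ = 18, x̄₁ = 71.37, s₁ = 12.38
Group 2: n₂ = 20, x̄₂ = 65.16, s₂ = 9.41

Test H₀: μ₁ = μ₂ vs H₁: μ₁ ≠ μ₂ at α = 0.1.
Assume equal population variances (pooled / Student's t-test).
Student's two-sample t-test (equal variances):
H₀: μ₁ = μ₂
H₁: μ₁ ≠ μ₂
df = n₁ + n₂ - 2 = 36
Pooled variance s_p² = [(n₁-1)s₁² + (n₂-1)s₂²] / (n₁ + n₂ - 2) = [(17)(12.38²) + (19)(9.41²)] / 36 = 119.1086
SE = √(s_p²(1/n₁ + 1/n₂)) = √(119.1086 × (1/18 + 1/20)) = 3.5458
t = (x̄₁ - x̄₂) / SE = (71.37 - 65.16) / 3.5458 = 6.21 / 3.5458 = 1.751
p-value = 0.0884

Since p-value < α = 0.1, we reject H₀.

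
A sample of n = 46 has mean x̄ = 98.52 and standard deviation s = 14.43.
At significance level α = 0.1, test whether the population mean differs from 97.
One-sample t-test:
H₀: μ = 97
H₁: μ ≠ 97
df = n - 1 = 45
t = (x̄ - μ₀) / (s/√n) = (98.52 - 97) / (14.43/√46) = 0.714
p-value = 0.4787

Since p-value > α = 0.1, we fail to reject H₀.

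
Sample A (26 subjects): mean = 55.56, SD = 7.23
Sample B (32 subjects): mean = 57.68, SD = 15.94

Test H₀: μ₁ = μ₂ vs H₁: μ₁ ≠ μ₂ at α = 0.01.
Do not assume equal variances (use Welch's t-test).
Welch's two-sample t-test:
H₀: μ₁ = μ₂
H₁: μ₁ ≠ μ₂
s₁²/n₁ = 7.23²/26 = 2.0105,  s₂²/n₂ = 15.94²/32 = 7.9401
SE = √(s₁²/n₁ + s₂²/n₂) = √(2.0105 + 7.9401) = 3.1545
df (Welch-Satterthwaite) = (s₁²/n₁ + s₂²/n₂)² / [(s₁²/n₁)²/(n₁-1) + (s₂²/n₂)²/(n₂-1)] ≈ 45.10
t = (x̄₁ - x̄₂) / SE = (55.56 - 57.68) / 3.1545 = -2.12 / 3.1545 = -0.672
p-value = 0.5050

Since p-value > α = 0.01, we fail to reject H₀.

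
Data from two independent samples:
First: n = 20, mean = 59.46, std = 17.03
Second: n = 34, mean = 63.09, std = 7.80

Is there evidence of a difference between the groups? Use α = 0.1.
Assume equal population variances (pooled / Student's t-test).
Student's two-sample t-test (equal variances):
H₀: μ₁ = μ₂
H₁: μ₁ ≠ μ₂
df = n₁ + n₂ - 2 = 52
Pooled variance s_p² = [(n₁-1)s₁² + (n₂-1)s₂²] / (n₁ + n₂ - 2) = [(19)(17.03²) + (33)(7.80²)] / 52 = 144.5792
SE = √(s_p²(1/n₁ + 1/n₂)) = √(144.5792 × (1/20 + 1/34)) = 3.3884
t = (x̄₁ - x̄₂) / SE = (59.46 - 63.09) / 3.3884 = -3.63 / 3.3884 = -1.071
p-value = 0.2890

Since p-value > α = 0.1, we fail to reject H₀.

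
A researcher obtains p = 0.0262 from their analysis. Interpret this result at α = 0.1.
Since p = 0.0262 < α = 0.1, reject H₀.
There is sufficient evidence to reject the null hypothesis; the result is statistically significant at the 0.1 level.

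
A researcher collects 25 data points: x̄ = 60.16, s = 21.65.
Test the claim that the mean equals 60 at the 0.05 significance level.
One-sample t-test:
H₀: μ = 60
H₁: μ ≠ 60
df = n - 1 = 24
t = (x̄ - μ₀) / (s/√n) = (60.16 - 60) / (21.65/√25) = 0.037
p-value = 0.9708

Since p-value > α = 0.05, we fail to reject H₀.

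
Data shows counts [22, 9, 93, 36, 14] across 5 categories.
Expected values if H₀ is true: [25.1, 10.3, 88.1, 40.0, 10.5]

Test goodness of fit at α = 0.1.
Chi-square goodness of fit test:
H₀: observed counts match expected distribution
H₁: observed counts differ from expected distribution
df = k - 1 = 4
χ² = Σ(O - E)²/E
   = (22 - 25.1)²/25.1 + (9 - 10.3)²/10.3 + (93 - 88.1)²/88.1 + (36 - 40.0)²/40.0 + (14 - 10.5)²/10.5
   = 0.383 + 0.164 + 0.273 + 0.400 + 1.167
   = 2.39
p-value = 0.6651

Since p-value > α = 0.1, we fail to reject H₀.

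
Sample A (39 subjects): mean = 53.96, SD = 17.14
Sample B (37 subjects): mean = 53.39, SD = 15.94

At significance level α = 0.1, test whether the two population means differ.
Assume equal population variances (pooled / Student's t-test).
Student's two-sample t-test (equal variances):
H₀: μ₁ = μ₂
H₁: μ₁ ≠ μ₂
df = n₁ + n₂ - 2 = 74
Pooled variance s_p² = [(n₁-1)s₁² + (n₂-1)s₂²] / (n₁ + n₂ - 2) = [(38)(17.14²) + (36)(15.94²)] / 74 = 274.4680
SE = √(s_p²(1/n₁ + 1/n₂)) = √(274.4680 × (1/39 + 1/37)) = 3.8021
t = (x̄₁ - x̄₂) / SE = (53.96 - 53.39) / 3.8021 = 0.57 / 3.8021 = 0.150
p-value = 0.8812

Since p-value > α = 0.1, we fail to reject H₀.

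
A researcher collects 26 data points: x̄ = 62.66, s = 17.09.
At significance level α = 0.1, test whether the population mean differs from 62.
One-sample t-test:
H₀: μ = 62
H₁: μ ≠ 62
df = n - 1 = 25
t = (x̄ - μ₀) / (s/√n) = (62.66 - 62) / (17.09/√26) = 0.197
p-value = 0.8455

Since p-value > α = 0.1, we fail to reject H₀.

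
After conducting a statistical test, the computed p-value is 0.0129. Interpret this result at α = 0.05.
Since p = 0.0129 < α = 0.05, reject H₀.
There is sufficient evidence to reject the null hypothesis; the result is statistically significant at the 0.05 level.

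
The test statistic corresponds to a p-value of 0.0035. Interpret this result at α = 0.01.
Since p = 0.0035 < α = 0.01, reject H₀.
There is sufficient evidence to reject the null hypothesis; the result is statistically significant at the 0.01 level.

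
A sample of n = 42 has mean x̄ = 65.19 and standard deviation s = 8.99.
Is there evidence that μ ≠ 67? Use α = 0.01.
One-sample t-test:
H₀: μ = 67
H₁: μ ≠ 67
df = n - 1 = 41
t = (x̄ - μ₀) / (s/√n) = (65.19 - 67) / (8.99/√42) = -1.305
p-value = 0.1992

Since p-value > α = 0.01, we fail to reject H₀.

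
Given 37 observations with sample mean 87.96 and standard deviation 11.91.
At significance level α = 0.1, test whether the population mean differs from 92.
One-sample t-test:
H₀: μ = 92
H₁: μ ≠ 92
df = n - 1 = 36
t = (x̄ - μ₀) / (s/√n) = (87.96 - 92) / (11.91/√37) = -2.063
p-value = 0.0463

Since p-value < α = 0.1, we reject H₀.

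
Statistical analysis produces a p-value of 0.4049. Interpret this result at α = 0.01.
Since p = 0.4049 > α = 0.01, fail to reject H₀.
There is insufficient evidence to reject the null hypothesis; the result is not statistically significant at the 0.01 level.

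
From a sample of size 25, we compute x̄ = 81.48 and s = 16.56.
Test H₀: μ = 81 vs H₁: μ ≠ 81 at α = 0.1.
One-sample t-test:
H₀: μ = 81
H₁: μ ≠ 81
df = n - 1 = 24
t = (x̄ - μ₀) / (s/√n) = (81.48 - 81) / (16.56/√25) = 0.145
p-value = 0.8860

Since p-value > α = 0.1, we fail to reject H₀.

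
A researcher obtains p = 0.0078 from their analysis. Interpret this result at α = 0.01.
Since p = 0.0078 < α = 0.01, reject H₀.
There is sufficient evidence to reject the null hypothesis; the result is statistically significant at the 0.01 level.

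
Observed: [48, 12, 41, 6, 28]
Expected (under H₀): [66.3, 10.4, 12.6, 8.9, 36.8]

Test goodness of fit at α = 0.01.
Chi-square goodness of fit test:
H₀: observed counts match expected distribution
H₁: observed counts differ from expected distribution
df = k - 1 = 4
χ² = Σ(O - E)²/E
   = (48 - 66.3)²/66.3 + (12 - 10.4)²/10.4 + (41 - 12.6)²/12.6 + (6 - 8.9)²/8.9 + (28 - 36.8)²/36.8
   = 5.051 + 0.246 + 64.013 + 0.945 + 2.104
   = 72.36
p-value < 0.0001

Since p-value < α = 0.01, we reject H₀.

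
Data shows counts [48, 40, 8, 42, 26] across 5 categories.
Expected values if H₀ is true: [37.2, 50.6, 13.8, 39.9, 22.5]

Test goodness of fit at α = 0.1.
Chi-square goodness of fit test:
H₀: observed counts match expected distribution
H₁: observed counts differ from expected distribution
df = k - 1 = 4
χ² = Σ(O - E)²/E
   = (48 - 37.2)²/37.2 + (40 - 50.6)²/50.6 + (8 - 13.8)²/13.8 + (42 - 39.9)²/39.9 + (26 - 22.5)²/22.5
   = 3.135 + 2.221 + 2.438 + 0.111 + 0.544
   = 8.45
p-value = 0.0765

Since p-value < α = 0.1, we reject H₀.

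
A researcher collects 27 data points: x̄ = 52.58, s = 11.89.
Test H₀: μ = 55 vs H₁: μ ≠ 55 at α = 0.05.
One-sample t-test:
H₀: μ = 55
H₁: μ ≠ 55
df = n - 1 = 26
t = (x̄ - μ₀) / (s/√n) = (52.58 - 55) / (11.89/√27) = -1.058
p-value = 0.3000

Since p-value > α = 0.05, we fail to reject H₀.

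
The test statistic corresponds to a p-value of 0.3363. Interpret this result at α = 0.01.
Since p = 0.3363 > α = 0.01, fail to reject H₀.
There is insufficient evidence to reject the null hypothesis; the result is not statistically significant at the 0.01 level.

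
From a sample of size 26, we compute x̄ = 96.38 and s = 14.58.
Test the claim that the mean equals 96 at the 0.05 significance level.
One-sample t-test:
H₀: μ = 96
H₁: μ ≠ 96
df = n - 1 = 25
t = (x̄ - μ₀) / (s/√n) = (96.38 - 96) / (14.58/√26) = 0.133
p-value = 0.8953

Since p-value > α = 0.05, we fail to reject H₀.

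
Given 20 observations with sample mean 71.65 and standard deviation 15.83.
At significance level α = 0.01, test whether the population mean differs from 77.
One-sample t-test:
H₀: μ = 77
H₁: μ ≠ 77
df = n - 1 = 19
t = (x̄ - μ₀) / (s/√n) = (71.65 - 77) / (15.83/√20) = -1.511
p-value = 0.1471

Since p-value > α = 0.01, we fail to reject H₀.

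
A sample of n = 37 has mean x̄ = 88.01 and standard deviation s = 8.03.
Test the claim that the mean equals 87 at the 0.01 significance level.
One-sample t-test:
H₀: μ = 87
H₁: μ ≠ 87
df = n - 1 = 36
t = (x̄ - μ₀) / (s/√n) = (88.01 - 87) / (8.03/√37) = 0.765
p-value = 0.4492

Since p-value > α = 0.01, we fail to reject H₀.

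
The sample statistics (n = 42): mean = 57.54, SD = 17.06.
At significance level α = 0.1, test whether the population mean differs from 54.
One-sample t-test:
H₀: μ = 54
H₁: μ ≠ 54
df = n - 1 = 41
t = (x̄ - μ₀) / (s/√n) = (57.54 - 54) / (17.06/√42) = 1.345
p-value = 0.1861

Since p-value > α = 0.1, we fail to reject H₀.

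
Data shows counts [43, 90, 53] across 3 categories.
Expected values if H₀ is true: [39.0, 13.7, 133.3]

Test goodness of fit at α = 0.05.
Chi-square goodness of fit test:
H₀: observed counts match expected distribution
H₁: observed counts differ from expected distribution
df = k - 1 = 2
χ² = Σ(O - E)²/E
   = (43 - 39.0)²/39.0 + (90 - 13.7)²/13.7 + (53 - 133.3)²/133.3
   = 0.410 + 424.941 + 48.373
   = 473.72
p-value < 0.0001

Since p-value < α = 0.05, we reject H₀.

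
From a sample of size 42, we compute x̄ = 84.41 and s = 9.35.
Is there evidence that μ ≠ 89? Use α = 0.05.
One-sample t-test:
H₀: μ = 89
H₁: μ ≠ 89
df = n - 1 = 41
t = (x̄ - μ₀) / (s/√n) = (84.41 - 89) / (9.35/√42) = -3.181
p-value = 0.0028

Since p-value < α = 0.05, we reject H₀.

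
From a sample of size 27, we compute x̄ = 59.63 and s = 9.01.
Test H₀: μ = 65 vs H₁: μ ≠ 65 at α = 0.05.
One-sample t-test:
H₀: μ = 65
H₁: μ ≠ 65
df = n - 1 = 26
t = (x̄ - μ₀) / (s/√n) = (59.63 - 65) / (9.01/√27) = -3.097
p-value = 0.0046

Since p-value < α = 0.05, we reject H₀.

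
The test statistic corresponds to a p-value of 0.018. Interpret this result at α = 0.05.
Since p = 0.018 < α = 0.05, reject H₀.
There is sufficient evidence to reject the null hypothesis; the result is statistically significant at the 0.05 level.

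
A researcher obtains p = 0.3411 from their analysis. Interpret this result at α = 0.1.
Since p = 0.3411 > α = 0.1, fail to reject H₀.
There is insufficient evidence to reject the null hypothesis; the result is not statistically significant at the 0.1 level.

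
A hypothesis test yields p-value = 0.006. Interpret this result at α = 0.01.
Since p = 0.006 < α = 0.01, reject H₀.
There is sufficient evidence to reject the null hypothesis; the result is statistically significant at the 0.01 level.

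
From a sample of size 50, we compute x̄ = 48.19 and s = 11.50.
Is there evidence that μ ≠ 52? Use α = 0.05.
One-sample t-test:
H₀: μ = 52
H₁: μ ≠ 52
df = n - 1 = 49
t = (x̄ - μ₀) / (s/√n) = (48.19 - 52) / (11.50/√50) = -2.343
p-value = 0.0233

Since p-value < α = 0.05, we reject H₀.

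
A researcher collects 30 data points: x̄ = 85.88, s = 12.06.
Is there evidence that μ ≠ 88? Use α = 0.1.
One-sample t-test:
H₀: μ = 88
H₁: μ ≠ 88
df = n - 1 = 29
t = (x̄ - μ₀) / (s/√n) = (85.88 - 88) / (12.06/√30) = -0.963
p-value = 0.3436

Since p-value > α = 0.1, we fail to reject H₀.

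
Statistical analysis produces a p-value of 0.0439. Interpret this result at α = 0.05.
Since p = 0.0439 < α = 0.05, reject H₀.
There is sufficient evidence to reject the null hypothesis; the result is statistically significant at the 0.05 level.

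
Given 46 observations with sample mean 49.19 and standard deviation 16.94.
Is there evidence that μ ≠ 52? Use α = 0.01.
One-sample t-test:
H₀: μ = 52
H₁: μ ≠ 52
df = n - 1 = 45
t = (x̄ - μ₀) / (s/√n) = (49.19 - 52) / (16.94/√46) = -1.125
p-value = 0.2665

Since p-value > α = 0.01, we fail to reject H₀.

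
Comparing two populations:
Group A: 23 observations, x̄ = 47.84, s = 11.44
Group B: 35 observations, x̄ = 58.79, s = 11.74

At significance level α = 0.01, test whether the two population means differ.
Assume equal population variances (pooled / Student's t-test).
Student's two-sample t-test (equal variances):
H₀: μ₁ = μ₂
H₁: μ₁ ≠ μ₂
df = n₁ + n₂ - 2 = 56
Pooled variance s_p² = [(n₁-1)s₁² + (n₂-1)s₂²] / (n₁ + n₂ - 2) = [(22)(11.44²) + (34)(11.74²)] / 56 = 135.0957
SE = √(s_p²(1/n₁ + 1/n₂)) = √(135.0957 × (1/23 + 1/35)) = 3.1199
t = (x̄₁ - x̄₂) / SE = (47.84 - 58.79) / 3.1199 = -10.95 / 3.1199 = -3.510
p-value = 0.0009

Since p-value < α = 0.01, we reject H₀.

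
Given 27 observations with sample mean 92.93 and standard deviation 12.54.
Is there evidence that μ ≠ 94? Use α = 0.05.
One-sample t-test:
H₀: μ = 94
H₁: μ ≠ 94
df = n - 1 = 26
t = (x̄ - μ₀) / (s/√n) = (92.93 - 94) / (12.54/√27) = -0.443
p-value = 0.6612

Since p-value > α = 0.05, we fail to reject H₀.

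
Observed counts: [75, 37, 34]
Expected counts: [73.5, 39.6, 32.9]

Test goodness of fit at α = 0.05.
Chi-square goodness of fit test:
H₀: observed counts match expected distribution
H₁: observed counts differ from expected distribution
df = k - 1 = 2
χ² = Σ(O - E)²/E
   = (75 - 73.5)²/73.5 + (37 - 39.6)²/39.6 + (34 - 32.9)²/32.9
   = 0.031 + 0.171 + 0.037
   = 0.24
p-value = 0.8878

Since p-value > α = 0.05, we fail to reject H₀.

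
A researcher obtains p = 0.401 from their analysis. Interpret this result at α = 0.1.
Since p = 0.401 > α = 0.1, fail to reject H₀.
There is insufficient evidence to reject the null hypothesis; the result is not statistically significant at the 0.1 level.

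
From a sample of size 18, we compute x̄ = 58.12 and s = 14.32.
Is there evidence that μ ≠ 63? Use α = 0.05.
One-sample t-test:
H₀: μ = 63
H₁: μ ≠ 63
df = n - 1 = 17
t = (x̄ - μ₀) / (s/√n) = (58.12 - 63) / (14.32/√18) = -1.446
p-value = 0.1664

Since p-value > α = 0.05, we fail to reject H₀.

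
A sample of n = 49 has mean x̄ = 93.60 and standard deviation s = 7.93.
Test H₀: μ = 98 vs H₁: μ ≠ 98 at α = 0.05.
One-sample t-test:
H₀: μ = 98
H₁: μ ≠ 98
df = n - 1 = 48
t = (x̄ - μ₀) / (s/√n) = (93.60 - 98) / (7.93/√49) = -3.884
p-value = 0.0003

Since p-value < α = 0.05, we reject H₀.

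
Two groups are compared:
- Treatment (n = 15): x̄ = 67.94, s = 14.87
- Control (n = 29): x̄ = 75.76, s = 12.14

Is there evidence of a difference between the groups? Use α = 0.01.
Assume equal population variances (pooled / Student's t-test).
Student's two-sample t-test (equal variances):
H₀: μ₁ = μ₂
H₁: μ₁ ≠ μ₂
df = n₁ + n₂ - 2 = 42
Pooled variance s_p² = [(n₁-1)s₁² + (n₂-1)s₂²] / (n₁ + n₂ - 2) = [(14)(14.87²) + (28)(12.14²)] / 42 = 171.9587
SE = √(s_p²(1/n₁ + 1/n₂)) = √(171.9587 × (1/15 + 1/29)) = 4.1706
t = (x̄₁ - x̄₂) / SE = (67.94 - 75.76) / 4.1706 = -7.82 / 4.1706 = -1.875
p-value = 0.0678

Since p-value > α = 0.01, we fail to reject H₀.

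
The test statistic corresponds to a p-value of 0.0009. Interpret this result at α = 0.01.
Since p = 0.0009 < α = 0.01, reject H₀.
There is sufficient evidence to reject the null hypothesis; the result is statistically significant at the 0.01 level.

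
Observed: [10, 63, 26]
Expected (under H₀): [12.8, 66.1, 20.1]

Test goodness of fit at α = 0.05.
Chi-square goodness of fit test:
H₀: observed counts match expected distribution
H₁: observed counts differ from expected distribution
df = k - 1 = 2
χ² = Σ(O - E)²/E
   = (10 - 12.8)²/12.8 + (63 - 66.1)²/66.1 + (26 - 20.1)²/20.1
   = 0.613 + 0.145 + 1.732
   = 2.49
p-value = 0.2880

Since p-value > α = 0.05, we fail to reject H₀.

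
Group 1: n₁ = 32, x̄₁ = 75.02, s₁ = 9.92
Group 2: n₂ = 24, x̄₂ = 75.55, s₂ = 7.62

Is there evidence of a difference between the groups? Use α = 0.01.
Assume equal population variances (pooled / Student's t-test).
Student's two-sample t-test (equal variances):
H₀: μ₁ = μ₂
H₁: μ₁ ≠ μ₂
df = n₁ + n₂ - 2 = 54
Pooled variance s_p² = [(n₁-1)s₁² + (n₂-1)s₂²] / (n₁ + n₂ - 2) = [(31)(9.92²) + (23)(7.62²)] / 54 = 81.2237
SE = √(s_p²(1/n₁ + 1/n₂)) = √(81.2237 × (1/32 + 1/24)) = 2.4336
t = (x̄₁ - x̄₂) / SE = (75.02 - 75.55) / 2.4336 = -0.53 / 2.4336 = -0.218
p-value = 0.8284

Since p-value > α = 0.01, we fail to reject H₀.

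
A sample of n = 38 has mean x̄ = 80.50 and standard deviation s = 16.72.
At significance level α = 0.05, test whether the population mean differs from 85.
One-sample t-test:
H₀: μ = 85
H₁: μ ≠ 85
df = n - 1 = 37
t = (x̄ - μ₀) / (s/√n) = (80.50 - 85) / (16.72/√38) = -1.659
p-value = 0.1056

Since p-value > α = 0.05, we fail to reject H₀.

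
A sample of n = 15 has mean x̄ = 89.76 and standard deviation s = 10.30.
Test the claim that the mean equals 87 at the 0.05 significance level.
One-sample t-test:
H₀: μ = 87
H₁: μ ≠ 87
df = n - 1 = 14
t = (x̄ - μ₀) / (s/√n) = (89.76 - 87) / (10.30/√15) = 1.038
p-value = 0.3170

Since p-value > α = 0.05, we fail to reject H₀.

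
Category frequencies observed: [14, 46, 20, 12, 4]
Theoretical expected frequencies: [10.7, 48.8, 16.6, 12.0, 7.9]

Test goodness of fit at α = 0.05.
Chi-square goodness of fit test:
H₀: observed counts match expected distribution
H₁: observed counts differ from expected distribution
df = k - 1 = 4
χ² = Σ(O - E)²/E
   = (14 - 10.7)²/10.7 + (46 - 48.8)²/48.8 + (20 - 16.6)²/16.6 + (12 - 12.0)²/12.0 + (4 - 7.9)²/7.9
   = 1.018 + 0.161 + 0.696 + 0.000 + 1.925
   = 3.80
p-value = 0.4337

Since p-value > α = 0.05, we fail to reject H₀.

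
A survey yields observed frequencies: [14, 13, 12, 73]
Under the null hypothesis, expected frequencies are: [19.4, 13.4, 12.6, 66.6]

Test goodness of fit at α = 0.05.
Chi-square goodness of fit test:
H₀: observed counts match expected distribution
H₁: observed counts differ from expected distribution
df = k - 1 = 3
χ² = Σ(O - E)²/E
   = (14 - 19.4)²/19.4 + (13 - 13.4)²/13.4 + (12 - 12.6)²/12.6 + (73 - 66.6)²/66.6
   = 1.503 + 0.012 + 0.029 + 0.615
   = 2.16
p-value = 0.5401

Since p-value > α = 0.05, we fail to reject H₀.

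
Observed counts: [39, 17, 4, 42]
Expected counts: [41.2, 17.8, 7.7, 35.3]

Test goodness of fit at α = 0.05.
Chi-square goodness of fit test:
H₀: observed counts match expected distribution
H₁: observed counts differ from expected distribution
df = k - 1 = 3
χ² = Σ(O - E)²/E
   = (39 - 41.2)²/41.2 + (17 - 17.8)²/17.8 + (4 - 7.7)²/7.7 + (42 - 35.3)²/35.3
   = 0.117 + 0.036 + 1.778 + 1.272
   = 3.20
p-value = 0.3614

Since p-value > α = 0.05, we fail to reject H₀.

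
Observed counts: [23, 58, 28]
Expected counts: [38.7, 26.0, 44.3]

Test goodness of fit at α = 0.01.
Chi-square goodness of fit test:
H₀: observed counts match expected distribution
H₁: observed counts differ from expected distribution
df = k - 1 = 2
χ² = Σ(O - E)²/E
   = (23 - 38.7)²/38.7 + (58 - 26.0)²/26.0 + (28 - 44.3)²/44.3
   = 6.369 + 39.385 + 5.998
   = 51.75
p-value < 0.0001

Since p-value < α = 0.01, we reject H₀.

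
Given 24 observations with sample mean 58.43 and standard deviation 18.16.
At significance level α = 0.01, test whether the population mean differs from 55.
One-sample t-test:
H₀: μ = 55
H₁: μ ≠ 55
df = n - 1 = 23
t = (x̄ - μ₀) / (s/√n) = (58.43 - 55) / (18.16/√24) = 0.925
p-value = 0.3644

Since p-value > α = 0.01, we fail to reject H₀.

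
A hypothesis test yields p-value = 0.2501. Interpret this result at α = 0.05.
Since p = 0.2501 > α = 0.05, fail to reject H₀.
There is insufficient evidence to reject the null hypothesis; the result is not statistically significant at the 0.05 level.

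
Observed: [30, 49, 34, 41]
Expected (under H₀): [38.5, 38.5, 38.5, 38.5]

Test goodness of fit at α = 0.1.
Chi-square goodness of fit test:
H₀: observed counts match expected distribution
H₁: observed counts differ from expected distribution
df = k - 1 = 3
χ² = Σ(O - E)²/E
   = (30 - 38.5)²/38.5 + (49 - 38.5)²/38.5 + (34 - 38.5)²/38.5 + (41 - 38.5)²/38.5
   = 1.877 + 2.864 + 0.526 + 0.162
   = 5.43
p-value = 0.1430

Since p-value > α = 0.1, we fail to reject H₀.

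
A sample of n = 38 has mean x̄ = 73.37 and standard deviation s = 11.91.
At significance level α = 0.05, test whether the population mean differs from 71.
One-sample t-test:
H₀: μ = 71
H₁: μ ≠ 71
df = n - 1 = 37
t = (x̄ - μ₀) / (s/√n) = (73.37 - 71) / (11.91/√38) = 1.227
p-value = 0.2277

Since p-value > α = 0.05, we fail to reject H₀.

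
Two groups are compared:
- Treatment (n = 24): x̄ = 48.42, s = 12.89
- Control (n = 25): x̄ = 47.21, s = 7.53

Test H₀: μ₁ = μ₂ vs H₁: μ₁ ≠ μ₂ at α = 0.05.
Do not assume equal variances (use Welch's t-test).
Welch's two-sample t-test:
H₀: μ₁ = μ₂
H₁: μ₁ ≠ μ₂
s₁²/n₁ = 12.89²/24 = 6.9230,  s₂²/n₂ = 7.53²/25 = 2.2680
SE = √(s₁²/n₁ + s₂²/n₂) = √(6.9230 + 2.2680) = 3.0317
df (Welch-Satterthwaite) = (s₁²/n₁ + s₂²/n₂)² / [(s₁²/n₁)²/(n₁-1) + (s₂²/n₂)²/(n₂-1)] ≈ 36.76
t = (x̄₁ - x̄₂) / SE = (48.42 - 47.21) / 3.0317 = 1.21 / 3.0317 = 0.399
p-value = 0.6921

Since p-value > α = 0.05, we fail to reject H₀.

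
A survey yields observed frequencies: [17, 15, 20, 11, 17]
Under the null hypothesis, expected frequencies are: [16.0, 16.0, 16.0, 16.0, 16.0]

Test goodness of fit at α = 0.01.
Chi-square goodness of fit test:
H₀: observed counts match expected distribution
H₁: observed counts differ from expected distribution
df = k - 1 = 4
χ² = Σ(O - E)²/E
   = (17 - 16.0)²/16.0 + (15 - 16.0)²/16.0 + (20 - 16.0)²/16.0 + (11 - 16.0)²/16.0 + (17 - 16.0)²/16.0
   = 0.062 + 0.062 + 1.000 + 1.562 + 0.062
   = 2.75
p-value = 0.6005

Since p-value > α = 0.01, we fail to reject H₀.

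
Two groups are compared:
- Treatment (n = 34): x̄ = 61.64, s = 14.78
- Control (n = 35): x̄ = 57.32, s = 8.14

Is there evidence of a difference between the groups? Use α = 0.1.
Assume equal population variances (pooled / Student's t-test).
Student's two-sample t-test (equal variances):
H₀: μ₁ = μ₂
H₁: μ₁ ≠ μ₂
df = n₁ + n₂ - 2 = 67
Pooled variance s_p² = [(n₁-1)s₁² + (n₂-1)s₂²] / (n₁ + n₂ - 2) = [(33)(14.78²) + (34)(8.14²)] / 67 = 141.2183
SE = √(s_p²(1/n₁ + 1/n₂)) = √(141.2183 × (1/34 + 1/35)) = 2.8615
t = (x̄₁ - x̄₂) / SE = (61.64 - 57.32) / 2.8615 = 4.32 / 2.8615 = 1.510
p-value = 0.1358

Since p-value > α = 0.1, we fail to reject H₀.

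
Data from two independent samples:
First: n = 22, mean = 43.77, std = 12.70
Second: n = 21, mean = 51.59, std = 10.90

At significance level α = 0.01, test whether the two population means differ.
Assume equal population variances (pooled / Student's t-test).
Student's two-sample t-test (equal variances):
H₀: μ₁ = μ₂
H₁: μ₁ ≠ μ₂
df = n₁ + n₂ - 2 = 41
Pooled variance s_p² = [(n₁-1)s₁² + (n₂-1)s₂²] / (n₁ + n₂ - 2) = [(21)(12.70²) + (20)(10.90²)] / 41 = 140.5680
SE = √(s_p²(1/n₁ + 1/n₂)) = √(140.5680 × (1/22 + 1/21)) = 3.6171
t = (x̄₁ - x̄₂) / SE = (43.77 - 51.59) / 3.6171 = -7.82 / 3.6171 = -2.162
p-value = 0.0365

Since p-value > α = 0.01, we fail to reject H₀.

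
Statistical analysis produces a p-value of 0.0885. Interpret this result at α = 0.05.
Since p = 0.0885 > α = 0.05, fail to reject H₀.
There is insufficient evidence to reject the null hypothesis; the result is not statistically significant at the 0.05 level.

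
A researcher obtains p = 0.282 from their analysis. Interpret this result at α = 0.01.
Since p = 0.282 > α = 0.01, fail to reject H₀.
There is insufficient evidence to reject the null hypothesis; the result is not statistically significant at the 0.01 level.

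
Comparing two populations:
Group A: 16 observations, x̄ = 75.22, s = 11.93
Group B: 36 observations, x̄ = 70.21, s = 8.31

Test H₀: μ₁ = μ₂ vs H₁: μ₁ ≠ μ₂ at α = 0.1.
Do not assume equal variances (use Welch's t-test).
Welch's two-sample t-test:
H₀: μ₁ = μ₂
H₁: μ₁ ≠ μ₂
s₁²/n₁ = 11.93²/16 = 8.8953,  s₂²/n₂ = 8.31²/36 = 1.9182
SE = √(s₁²/n₁ + s₂²/n₂) = √(8.8953 + 1.9182) = 3.2884
df (Welch-Satterthwaite) = (s₁²/n₁ + s₂²/n₂)² / [(s₁²/n₁)²/(n₁-1) + (s₂²/n₂)²/(n₂-1)] ≈ 21.73
t = (x̄₁ - x̄₂) / SE = (75.22 - 70.21) / 3.2884 = 5.01 / 3.2884 = 1.524
p-value = 0.1420

Since p-value > α = 0.1, we fail to reject H₀.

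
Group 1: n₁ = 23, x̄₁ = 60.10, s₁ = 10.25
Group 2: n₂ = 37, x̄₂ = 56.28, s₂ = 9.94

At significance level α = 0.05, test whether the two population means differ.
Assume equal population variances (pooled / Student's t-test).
Student's two-sample t-test (equal variances):
H₀: μ₁ = μ₂
H₁: μ₁ ≠ μ₂
df = n₁ + n₂ - 2 = 58
Pooled variance s_p² = [(n₁-1)s₁² + (n₂-1)s₂²] / (n₁ + n₂ - 2) = [(22)(10.25²) + (36)(9.94²)] / 58 = 101.1777
SE = √(s_p²(1/n₁ + 1/n₂)) = √(101.1777 × (1/23 + 1/37)) = 2.6709
t = (x̄₁ - x̄₂) / SE = (60.10 - 56.28) / 2.6709 = 3.82 / 2.6709 = 1.430
p-value = 0.1580

Since p-value > α = 0.05, we fail to reject H₀.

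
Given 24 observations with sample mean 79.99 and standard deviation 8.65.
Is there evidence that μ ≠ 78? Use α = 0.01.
One-sample t-test:
H₀: μ = 78
H₁: μ ≠ 78
df = n - 1 = 23
t = (x̄ - μ₀) / (s/√n) = (79.99 - 78) / (8.65/√24) = 1.127
p-value = 0.2713

Since p-value > α = 0.01, we fail to reject H₀.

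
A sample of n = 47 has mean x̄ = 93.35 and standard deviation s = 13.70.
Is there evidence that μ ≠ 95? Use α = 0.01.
One-sample t-test:
H₀: μ = 95
H₁: μ ≠ 95
df = n - 1 = 46
t = (x̄ - μ₀) / (s/√n) = (93.35 - 95) / (13.70/√47) = -0.826
p-value = 0.4132

Since p-value > α = 0.01, we fail to reject H₀.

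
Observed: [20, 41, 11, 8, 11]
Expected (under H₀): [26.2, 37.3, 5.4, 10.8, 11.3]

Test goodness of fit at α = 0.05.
Chi-square goodness of fit test:
H₀: observed counts match expected distribution
H₁: observed counts differ from expected distribution
df = k - 1 = 4
χ² = Σ(O - E)²/E
   = (20 - 26.2)²/26.2 + (41 - 37.3)²/37.3 + (11 - 5.4)²/5.4 + (8 - 10.8)²/10.8 + (11 - 11.3)²/11.3
   = 1.467 + 0.367 + 5.807 + 0.726 + 0.008
   = 8.38
p-value = 0.0788

Since p-value > α = 0.05, we fail to reject H₀.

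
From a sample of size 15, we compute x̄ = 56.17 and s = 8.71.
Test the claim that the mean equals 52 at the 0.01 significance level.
One-sample t-test:
H₀: μ = 52
H₁: μ ≠ 52
df = n - 1 = 14
t = (x̄ - μ₀) / (s/√n) = (56.17 - 52) / (8.71/√15) = 1.854
p-value = 0.0849

Since p-value > α = 0.01, we fail to reject H₀.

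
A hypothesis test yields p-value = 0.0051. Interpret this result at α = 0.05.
Since p = 0.0051 < α = 0.05, reject H₀.
There is sufficient evidence to reject the null hypothesis; the result is statistically significant at the 0.05 level.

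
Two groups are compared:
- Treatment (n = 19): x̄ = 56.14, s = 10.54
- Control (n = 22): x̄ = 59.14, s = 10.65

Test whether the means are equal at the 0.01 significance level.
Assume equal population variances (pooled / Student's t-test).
Student's two-sample t-test (equal variances):
H₀: μ₁ = μ₂
H₁: μ₁ ≠ μ₂
df = n₁ + n₂ - 2 = 39
Pooled variance s_p² = [(n₁-1)s₁² + (n₂-1)s₂²] / (n₁ + n₂ - 2) = [(18)(10.54²) + (21)(10.65²)] / 39 = 112.3467
SE = √(s_p²(1/n₁ + 1/n₂)) = √(112.3467 × (1/19 + 1/22)) = 3.3196
t = (x̄₁ - x̄₂) / SE = (56.14 - 59.14) / 3.3196 = -3.00 / 3.3196 = -0.904
p-value = 0.3717

Since p-value > α = 0.01, we fail to reject H₀.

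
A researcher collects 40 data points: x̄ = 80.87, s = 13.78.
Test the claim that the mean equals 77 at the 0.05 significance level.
One-sample t-test:
H₀: μ = 77
H₁: μ ≠ 77
df = n - 1 = 39
t = (x̄ - μ₀) / (s/√n) = (80.87 - 77) / (13.78/√40) = 1.776
p-value = 0.0835

Since p-value > α = 0.05, we fail to reject H₀.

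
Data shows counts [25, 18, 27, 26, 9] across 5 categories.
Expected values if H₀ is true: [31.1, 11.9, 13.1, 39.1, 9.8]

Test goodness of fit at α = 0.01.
Chi-square goodness of fit test:
H₀: observed counts match expected distribution
H₁: observed counts differ from expected distribution
df = k - 1 = 4
χ² = Σ(O - E)²/E
   = (25 - 31.1)²/31.1 + (18 - 11.9)²/11.9 + (27 - 13.1)²/13.1 + (26 - 39.1)²/39.1 + (9 - 9.8)²/9.8
   = 1.196 + 3.127 + 14.749 + 4.389 + 0.065
   = 23.53
p-value = 0.0001

Since p-value < α = 0.01, we reject H₀.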